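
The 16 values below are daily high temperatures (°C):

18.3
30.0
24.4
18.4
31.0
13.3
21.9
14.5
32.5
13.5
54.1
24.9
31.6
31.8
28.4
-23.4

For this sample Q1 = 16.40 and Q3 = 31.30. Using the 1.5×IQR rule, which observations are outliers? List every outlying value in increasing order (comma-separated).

-23.4, 54.1

IQR = Q3 − Q1 = 31.30 − 16.40 = 14.90.
Lower fence = Q1 − 1.5·IQR = 16.40 − 22.35 = -5.95.
Upper fence = Q3 + 1.5·IQR = 31.30 + 22.35 = 53.65.
-23.4 < -5.95 → outlier.
54.1 > 53.65 → outlier.
All remaining values lie within [-5.95, 53.65].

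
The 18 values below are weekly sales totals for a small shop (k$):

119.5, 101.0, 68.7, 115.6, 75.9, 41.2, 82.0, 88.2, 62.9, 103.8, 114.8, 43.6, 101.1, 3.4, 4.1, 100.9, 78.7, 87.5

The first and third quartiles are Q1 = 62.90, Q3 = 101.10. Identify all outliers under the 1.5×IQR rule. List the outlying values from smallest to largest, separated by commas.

3.4, 4.1

IQR = Q3 − Q1 = 101.10 − 62.90 = 38.20.
Lower fence = Q1 − 1.5·IQR = 62.90 − 57.30 = 5.60.
Upper fence = Q3 + 1.5·IQR = 101.10 + 57.30 = 158.40.
3.4 < 5.60 → outlier.
4.1 < 5.60 → outlier.
All remaining values lie within [5.60, 158.40].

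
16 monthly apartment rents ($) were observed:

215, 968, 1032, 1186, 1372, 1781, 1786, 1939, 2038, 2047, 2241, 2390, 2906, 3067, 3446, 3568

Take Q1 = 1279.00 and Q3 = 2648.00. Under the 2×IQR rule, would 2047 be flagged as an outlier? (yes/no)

no

IQR = Q3 − Q1 = 2648.00 − 1279.00 = 1369.00.
Lower fence = Q1 − 2·IQR = 1279.00 − 2738.00 = -1459.00.
Upper fence = Q3 + 2·IQR = 2648.00 + 2738.00 = 5386.00.
2047 lies within [-1459.00, 5386.00].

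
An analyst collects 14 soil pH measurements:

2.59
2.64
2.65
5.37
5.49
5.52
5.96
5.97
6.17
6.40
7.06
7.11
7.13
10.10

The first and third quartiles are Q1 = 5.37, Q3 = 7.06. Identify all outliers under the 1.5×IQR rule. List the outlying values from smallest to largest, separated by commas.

2.59, 2.64, 2.65, 10.10

IQR = Q3 − Q1 = 7.06 − 5.37 = 1.69.
Lower fence = Q1 − 1.5·IQR = 5.37 − 2.535 = 2.835.
Upper fence = Q3 + 1.5·IQR = 7.06 + 2.535 = 9.595.
2.59 < 2.835 → outlier.
2.64 < 2.835 → outlier.
2.65 < 2.835 → outlier.
10.10 > 9.595 → outlier.
All remaining values lie within [2.835, 9.595].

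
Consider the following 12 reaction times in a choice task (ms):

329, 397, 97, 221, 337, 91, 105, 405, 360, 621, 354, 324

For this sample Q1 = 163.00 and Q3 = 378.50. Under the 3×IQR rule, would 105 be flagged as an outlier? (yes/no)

no

IQR = Q3 − Q1 = 378.50 − 163.00 = 215.50.
Lower fence = Q1 − 3·IQR = 163.00 − 646.50 = -483.50.
Upper fence = Q3 + 3·IQR = 378.50 + 646.50 = 1025.00.
105 lies within [-483.50, 1025.00].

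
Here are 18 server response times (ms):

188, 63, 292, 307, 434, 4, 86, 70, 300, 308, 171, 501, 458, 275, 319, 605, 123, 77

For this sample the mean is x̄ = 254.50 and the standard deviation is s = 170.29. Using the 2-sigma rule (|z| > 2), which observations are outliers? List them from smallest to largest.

Cutoffs at x̄ ± 2s: 254.50 ± 2·170.29 = [-86.08, 595.08].
605: z = 2.06, |z| > 2 → outlier.
Every other value lies within [-86.08, 595.08].

605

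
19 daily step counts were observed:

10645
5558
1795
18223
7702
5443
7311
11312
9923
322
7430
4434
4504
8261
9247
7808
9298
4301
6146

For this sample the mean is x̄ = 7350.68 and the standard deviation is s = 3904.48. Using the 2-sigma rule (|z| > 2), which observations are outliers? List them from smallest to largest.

Cutoffs at x̄ ± 2s: 7350.68 ± 2·3904.48 = [-458.28, 15159.64].
18223: z = 2.78, |z| > 2 → outlier.
Every other value lies within [-458.28, 15159.64].

18223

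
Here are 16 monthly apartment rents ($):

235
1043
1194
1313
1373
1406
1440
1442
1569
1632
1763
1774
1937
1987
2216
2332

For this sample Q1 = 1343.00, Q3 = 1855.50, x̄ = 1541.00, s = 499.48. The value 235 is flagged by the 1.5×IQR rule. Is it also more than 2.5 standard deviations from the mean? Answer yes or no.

yes

z = (235 − 1541.00) / 499.48 = -2.61.
|z| = 2.61 > 2.5.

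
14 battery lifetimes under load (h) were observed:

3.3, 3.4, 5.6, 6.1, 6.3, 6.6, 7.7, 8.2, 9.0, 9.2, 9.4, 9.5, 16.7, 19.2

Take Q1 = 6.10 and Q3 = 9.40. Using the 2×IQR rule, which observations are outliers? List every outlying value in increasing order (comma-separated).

IQR = Q3 − Q1 = 9.40 − 6.10 = 3.30.
Lower fence = Q1 − 2·IQR = 6.10 − 6.60 = -0.50.
Upper fence = Q3 + 2·IQR = 9.40 + 6.60 = 16.00.
16.7 > 16.00 → outlier.
19.2 > 16.00 → outlier.
All remaining values lie within [-0.50, 16.00].

16.7, 19.2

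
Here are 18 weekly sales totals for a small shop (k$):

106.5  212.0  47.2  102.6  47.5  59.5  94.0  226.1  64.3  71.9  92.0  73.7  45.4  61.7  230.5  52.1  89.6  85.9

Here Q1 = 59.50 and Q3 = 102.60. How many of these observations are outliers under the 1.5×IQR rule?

3

IQR = 43.10; fences at 59.50 − 64.65 = -5.15 and 102.60 + 64.65 = 167.25.
Outside the cutoffs: 212.0, 226.1, 230.5.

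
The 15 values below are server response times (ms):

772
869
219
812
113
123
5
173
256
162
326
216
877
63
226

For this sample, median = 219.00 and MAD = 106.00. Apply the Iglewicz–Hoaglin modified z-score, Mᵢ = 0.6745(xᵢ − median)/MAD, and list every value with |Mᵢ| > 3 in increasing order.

|Mᵢ| > 3 ⇔ |xᵢ − 219.00| > 3·106.00/0.6745 = 471.46.
So outliers lie outside [-252.46, 690.46].
772: M = 3.52 → outlier.
812: M = 3.77 → outlier.
869: M = 4.14 → outlier.
877: M = 4.19 → outlier.

772, 812, 869, 877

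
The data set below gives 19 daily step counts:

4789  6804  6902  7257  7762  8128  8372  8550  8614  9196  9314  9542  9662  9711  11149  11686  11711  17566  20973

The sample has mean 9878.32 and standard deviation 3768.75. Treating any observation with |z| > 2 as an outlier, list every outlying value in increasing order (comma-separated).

17566, 20973

Cutoffs at x̄ ± 2s: 9878.32 ± 2·3768.75 = [2340.82, 17415.82].
17566: z = 2.04, |z| > 2 → outlier.
20973: z = 2.94, |z| > 2 → outlier.
Every other value lies within [2340.82, 17415.82].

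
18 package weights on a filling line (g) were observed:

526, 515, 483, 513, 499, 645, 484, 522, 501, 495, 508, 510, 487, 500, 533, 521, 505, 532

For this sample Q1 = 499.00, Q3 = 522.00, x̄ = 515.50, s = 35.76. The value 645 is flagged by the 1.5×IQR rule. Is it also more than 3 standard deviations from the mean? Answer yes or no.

z = (645 − 515.50) / 35.76 = 3.62.
|z| = 3.62 > 3.

yes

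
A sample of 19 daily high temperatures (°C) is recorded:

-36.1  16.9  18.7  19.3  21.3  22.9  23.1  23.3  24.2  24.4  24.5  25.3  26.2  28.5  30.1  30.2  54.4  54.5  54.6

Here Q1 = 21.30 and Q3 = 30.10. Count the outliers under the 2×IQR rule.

IQR = 8.80; fences at 21.30 − 17.60 = 3.70 and 30.10 + 17.60 = 47.70.
Outside the cutoffs: -36.1, 54.4, 54.5, 54.6.

4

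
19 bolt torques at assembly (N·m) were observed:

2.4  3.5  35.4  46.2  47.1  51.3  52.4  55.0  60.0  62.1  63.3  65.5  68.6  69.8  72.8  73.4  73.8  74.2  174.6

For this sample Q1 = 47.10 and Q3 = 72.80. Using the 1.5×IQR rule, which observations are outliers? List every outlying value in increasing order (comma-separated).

2.4, 3.5, 174.6

IQR = Q3 − Q1 = 72.80 − 47.10 = 25.70.
Lower fence = Q1 − 1.5·IQR = 47.10 − 38.55 = 8.55.
Upper fence = Q3 + 1.5·IQR = 72.80 + 38.55 = 111.35.
2.4 < 8.55 → outlier.
3.5 < 8.55 → outlier.
174.6 > 111.35 → outlier.
All remaining values lie within [8.55, 111.35].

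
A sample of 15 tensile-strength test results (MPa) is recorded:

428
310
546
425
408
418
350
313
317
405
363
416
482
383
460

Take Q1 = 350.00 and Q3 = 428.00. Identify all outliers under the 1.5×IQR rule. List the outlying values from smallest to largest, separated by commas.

546

IQR = Q3 − Q1 = 428.00 − 350.00 = 78.00.
Lower fence = Q1 − 1.5·IQR = 350.00 − 117.00 = 233.00.
Upper fence = Q3 + 1.5·IQR = 428.00 + 117.00 = 545.00.
546 > 545.00 → outlier.
All remaining values lie within [233.00, 545.00].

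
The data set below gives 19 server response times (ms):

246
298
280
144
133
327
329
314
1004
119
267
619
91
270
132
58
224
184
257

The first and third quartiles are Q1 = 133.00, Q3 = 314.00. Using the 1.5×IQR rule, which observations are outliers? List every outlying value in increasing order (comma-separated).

619, 1004

IQR = Q3 − Q1 = 314.00 − 133.00 = 181.00.
Lower fence = Q1 − 1.5·IQR = 133.00 − 271.50 = -138.50.
Upper fence = Q3 + 1.5·IQR = 314.00 + 271.50 = 585.50.
619 > 585.50 → outlier.
1004 > 585.50 → outlier.
All remaining values lie within [-138.50, 585.50].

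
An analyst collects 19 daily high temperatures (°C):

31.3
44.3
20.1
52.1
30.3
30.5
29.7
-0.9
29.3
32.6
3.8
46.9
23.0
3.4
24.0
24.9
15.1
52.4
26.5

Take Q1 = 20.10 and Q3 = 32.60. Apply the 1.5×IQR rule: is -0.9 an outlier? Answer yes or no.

IQR = Q3 − Q1 = 32.60 − 20.10 = 12.50.
Lower fence = Q1 − 1.5·IQR = 20.10 − 18.75 = 1.35.
Upper fence = Q3 + 1.5·IQR = 32.60 + 18.75 = 51.35.
-0.9 lies below the lower fence.

yes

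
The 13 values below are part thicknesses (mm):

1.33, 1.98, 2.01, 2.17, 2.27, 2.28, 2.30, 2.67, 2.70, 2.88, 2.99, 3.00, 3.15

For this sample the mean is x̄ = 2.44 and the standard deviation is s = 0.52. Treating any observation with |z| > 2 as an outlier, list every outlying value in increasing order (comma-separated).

1.33

Cutoffs at x̄ ± 2s: 2.44 ± 2·0.52 = [1.40, 3.48].
1.33: z = -2.13, |z| > 2 → outlier.
Every other value lies within [1.40, 3.48].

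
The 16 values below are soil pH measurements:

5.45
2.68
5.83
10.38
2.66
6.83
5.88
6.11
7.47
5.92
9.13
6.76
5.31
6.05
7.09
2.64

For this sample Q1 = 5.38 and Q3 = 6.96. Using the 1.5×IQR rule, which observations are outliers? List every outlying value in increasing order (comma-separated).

2.64, 2.66, 2.68, 10.38

IQR = Q3 − Q1 = 6.96 − 5.38 = 1.58.
Lower fence = Q1 − 1.5·IQR = 5.38 − 2.37 = 3.01.
Upper fence = Q3 + 1.5·IQR = 6.96 + 2.37 = 9.33.
2.64 < 3.01 → outlier.
2.66 < 3.01 → outlier.
2.68 < 3.01 → outlier.
10.38 > 9.33 → outlier.
All remaining values lie within [3.01, 9.33].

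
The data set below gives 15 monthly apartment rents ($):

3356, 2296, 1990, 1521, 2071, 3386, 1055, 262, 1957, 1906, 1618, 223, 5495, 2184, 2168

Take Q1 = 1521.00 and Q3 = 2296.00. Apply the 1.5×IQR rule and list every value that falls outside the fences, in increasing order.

IQR = Q3 − Q1 = 2296.00 − 1521.00 = 775.00.
Lower fence = Q1 − 1.5·IQR = 1521.00 − 1162.50 = 358.50.
Upper fence = Q3 + 1.5·IQR = 2296.00 + 1162.50 = 3458.50.
223 < 358.50 → outlier.
262 < 358.50 → outlier.
5495 > 3458.50 → outlier.
All remaining values lie within [358.50, 3458.50].

223, 262, 5495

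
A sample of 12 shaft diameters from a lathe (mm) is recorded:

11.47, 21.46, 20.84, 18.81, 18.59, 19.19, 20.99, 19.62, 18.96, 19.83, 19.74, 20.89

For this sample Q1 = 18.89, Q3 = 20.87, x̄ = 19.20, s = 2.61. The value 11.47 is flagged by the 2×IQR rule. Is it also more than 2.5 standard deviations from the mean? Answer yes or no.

yes

z = (11.47 − 19.20) / 2.61 = -2.96.
|z| = 2.96 > 2.5.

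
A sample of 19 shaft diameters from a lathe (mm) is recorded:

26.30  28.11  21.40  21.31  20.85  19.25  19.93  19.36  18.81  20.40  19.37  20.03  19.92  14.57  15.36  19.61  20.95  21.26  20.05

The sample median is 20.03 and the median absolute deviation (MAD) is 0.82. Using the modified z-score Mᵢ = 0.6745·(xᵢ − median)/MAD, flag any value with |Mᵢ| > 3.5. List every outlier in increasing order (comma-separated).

14.57, 15.36, 26.30, 28.11

|Mᵢ| > 3.5 ⇔ |xᵢ − 20.03| > 3.5·0.82/0.6745 = 4.26.
So outliers lie outside [15.77, 24.29].
14.57: M = -4.49 → outlier.
15.36: M = -3.84 → outlier.
26.30: M = 5.16 → outlier.
28.11: M = 6.65 → outlier.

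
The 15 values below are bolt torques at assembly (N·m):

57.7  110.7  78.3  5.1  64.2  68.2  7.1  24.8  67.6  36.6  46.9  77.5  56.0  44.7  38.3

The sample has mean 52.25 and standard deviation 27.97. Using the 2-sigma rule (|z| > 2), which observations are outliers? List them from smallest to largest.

Cutoffs at x̄ ± 2s: 52.25 ± 2·27.97 = [-3.69, 108.19].
110.7: z = 2.09, |z| > 2 → outlier.
Every other value lies within [-3.69, 108.19].

110.7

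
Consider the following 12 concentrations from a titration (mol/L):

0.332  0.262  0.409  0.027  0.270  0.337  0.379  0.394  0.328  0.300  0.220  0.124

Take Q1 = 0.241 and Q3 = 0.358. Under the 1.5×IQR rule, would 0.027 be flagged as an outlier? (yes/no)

yes

IQR = Q3 − Q1 = 0.358 − 0.241 = 0.117.
Lower fence = Q1 − 1.5·IQR = 0.241 − 0.1755 = 0.0655.
Upper fence = Q3 + 1.5·IQR = 0.358 + 0.1755 = 0.5335.
0.027 lies below the lower fence.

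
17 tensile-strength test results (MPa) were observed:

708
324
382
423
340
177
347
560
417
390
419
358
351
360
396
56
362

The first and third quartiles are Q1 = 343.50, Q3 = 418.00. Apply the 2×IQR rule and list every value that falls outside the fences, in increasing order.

56, 177, 708

IQR = Q3 − Q1 = 418.00 − 343.50 = 74.50.
Lower fence = Q1 − 2·IQR = 343.50 − 149.00 = 194.50.
Upper fence = Q3 + 2·IQR = 418.00 + 149.00 = 567.00.
56 < 194.50 → outlier.
177 < 194.50 → outlier.
708 > 567.00 → outlier.
All remaining values lie within [194.50, 567.00].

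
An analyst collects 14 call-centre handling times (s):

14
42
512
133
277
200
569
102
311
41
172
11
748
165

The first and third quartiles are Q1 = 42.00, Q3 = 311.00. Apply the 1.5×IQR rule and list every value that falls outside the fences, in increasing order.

748

IQR = Q3 − Q1 = 311.00 − 42.00 = 269.00.
Lower fence = Q1 − 1.5·IQR = 42.00 − 403.50 = -361.50.
Upper fence = Q3 + 1.5·IQR = 311.00 + 403.50 = 714.50.
748 > 714.50 → outlier.
All remaining values lie within [-361.50, 714.50].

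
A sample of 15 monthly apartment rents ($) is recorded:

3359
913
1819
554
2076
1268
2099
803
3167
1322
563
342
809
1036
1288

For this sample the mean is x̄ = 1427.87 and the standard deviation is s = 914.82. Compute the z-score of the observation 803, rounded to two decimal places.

-0.68

z = (803 − 1427.87) / 914.82 = -0.68.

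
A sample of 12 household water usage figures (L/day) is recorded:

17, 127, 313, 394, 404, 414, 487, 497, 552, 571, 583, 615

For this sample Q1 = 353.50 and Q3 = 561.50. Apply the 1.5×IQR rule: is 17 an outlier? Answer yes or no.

IQR = Q3 − Q1 = 561.50 − 353.50 = 208.00.
Lower fence = Q1 − 1.5·IQR = 353.50 − 312.00 = 41.50.
Upper fence = Q3 + 1.5·IQR = 561.50 + 312.00 = 873.50.
17 lies below the lower fence.

yes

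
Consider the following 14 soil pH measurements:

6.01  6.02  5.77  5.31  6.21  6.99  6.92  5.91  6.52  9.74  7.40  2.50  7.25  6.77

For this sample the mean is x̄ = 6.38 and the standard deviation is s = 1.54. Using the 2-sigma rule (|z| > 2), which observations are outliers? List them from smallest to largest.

2.50, 9.74

Cutoffs at x̄ ± 2s: 6.38 ± 2·1.54 = [3.30, 9.46].
2.50: z = -2.52, |z| > 2 → outlier.
9.74: z = 2.18, |z| > 2 → outlier.
Every other value lies within [3.30, 9.46].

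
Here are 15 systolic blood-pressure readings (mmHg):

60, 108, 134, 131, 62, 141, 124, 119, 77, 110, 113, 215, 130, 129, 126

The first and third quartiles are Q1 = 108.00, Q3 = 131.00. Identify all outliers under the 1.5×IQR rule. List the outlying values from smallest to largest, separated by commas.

60, 62, 215

IQR = Q3 − Q1 = 131.00 − 108.00 = 23.00.
Lower fence = Q1 − 1.5·IQR = 108.00 − 34.50 = 73.50.
Upper fence = Q3 + 1.5·IQR = 131.00 + 34.50 = 165.50.
60 < 73.50 → outlier.
62 < 73.50 → outlier.
215 > 165.50 → outlier.
All remaining values lie within [73.50, 165.50].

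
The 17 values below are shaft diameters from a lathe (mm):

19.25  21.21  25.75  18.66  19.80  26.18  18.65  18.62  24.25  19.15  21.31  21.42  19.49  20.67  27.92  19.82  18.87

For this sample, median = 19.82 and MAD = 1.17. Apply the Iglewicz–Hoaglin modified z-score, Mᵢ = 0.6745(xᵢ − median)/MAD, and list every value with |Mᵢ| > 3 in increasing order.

25.75, 26.18, 27.92

|Mᵢ| > 3 ⇔ |xᵢ − 19.82| > 3·1.17/0.6745 = 5.20.
So outliers lie outside [14.62, 25.02].
25.75: M = 3.42 → outlier.
26.18: M = 3.67 → outlier.
27.92: M = 4.67 → outlier.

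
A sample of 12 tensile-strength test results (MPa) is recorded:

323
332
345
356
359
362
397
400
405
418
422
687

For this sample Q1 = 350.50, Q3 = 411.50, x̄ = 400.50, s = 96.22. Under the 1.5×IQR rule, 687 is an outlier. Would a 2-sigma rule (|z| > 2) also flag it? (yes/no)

yes

z = (687 − 400.50) / 96.22 = 2.98.
|z| = 2.98 > 2.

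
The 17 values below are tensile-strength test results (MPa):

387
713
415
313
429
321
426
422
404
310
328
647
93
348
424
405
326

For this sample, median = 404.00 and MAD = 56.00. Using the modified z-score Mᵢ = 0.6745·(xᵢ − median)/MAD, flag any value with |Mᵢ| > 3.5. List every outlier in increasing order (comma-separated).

93, 713

|Mᵢ| > 3.5 ⇔ |xᵢ − 404.00| > 3.5·56.00/0.6745 = 290.59.
So outliers lie outside [113.41, 694.59].
93: M = -3.75 → outlier.
713: M = 3.72 → outlier.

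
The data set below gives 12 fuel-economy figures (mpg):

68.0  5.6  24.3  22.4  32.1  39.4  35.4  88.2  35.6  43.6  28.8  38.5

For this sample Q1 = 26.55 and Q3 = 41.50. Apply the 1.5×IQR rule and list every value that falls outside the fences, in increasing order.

IQR = Q3 − Q1 = 41.50 − 26.55 = 14.95.
Lower fence = Q1 − 1.5·IQR = 26.55 − 22.425 = 4.125.
Upper fence = Q3 + 1.5·IQR = 41.50 + 22.425 = 63.925.
68.0 > 63.925 → outlier.
88.2 > 63.925 → outlier.
All remaining values lie within [4.125, 63.925].

68.0, 88.2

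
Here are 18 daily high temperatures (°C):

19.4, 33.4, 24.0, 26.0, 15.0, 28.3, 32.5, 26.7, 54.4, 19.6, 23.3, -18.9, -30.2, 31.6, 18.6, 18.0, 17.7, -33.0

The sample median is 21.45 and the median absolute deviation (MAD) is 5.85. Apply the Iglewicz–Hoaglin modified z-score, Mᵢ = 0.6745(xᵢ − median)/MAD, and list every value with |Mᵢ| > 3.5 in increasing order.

|Mᵢ| > 3.5 ⇔ |xᵢ − 21.45| > 3.5·5.85/0.6745 = 30.36.
So outliers lie outside [-8.91, 51.81].
-33.0: M = -6.28 → outlier.
-30.2: M = -5.96 → outlier.
-18.9: M = -4.65 → outlier.
54.4: M = 3.80 → outlier.

-33.0, -30.2, -18.9, 54.4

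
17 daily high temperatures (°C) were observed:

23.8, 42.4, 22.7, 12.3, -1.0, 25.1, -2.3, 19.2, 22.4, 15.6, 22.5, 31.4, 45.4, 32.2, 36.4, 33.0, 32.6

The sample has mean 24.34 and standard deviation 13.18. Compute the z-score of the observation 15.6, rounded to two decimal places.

-0.66

z = (15.6 − 24.34) / 13.18 = -0.66.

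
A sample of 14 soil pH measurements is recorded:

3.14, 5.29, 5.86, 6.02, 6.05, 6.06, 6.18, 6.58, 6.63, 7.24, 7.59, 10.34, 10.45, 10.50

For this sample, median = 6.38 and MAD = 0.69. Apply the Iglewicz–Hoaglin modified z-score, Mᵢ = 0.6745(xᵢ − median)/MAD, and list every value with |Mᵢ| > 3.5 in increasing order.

10.34, 10.45, 10.50

|Mᵢ| > 3.5 ⇔ |xᵢ − 6.38| > 3.5·0.69/0.6745 = 3.58.
So outliers lie outside [2.80, 9.96].
10.34: M = 3.87 → outlier.
10.45: M = 3.98 → outlier.
10.50: M = 4.03 → outlier.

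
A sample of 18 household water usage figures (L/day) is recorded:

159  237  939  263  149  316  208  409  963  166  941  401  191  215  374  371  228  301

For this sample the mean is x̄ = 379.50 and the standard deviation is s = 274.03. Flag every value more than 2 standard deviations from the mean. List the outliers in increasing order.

Cutoffs at x̄ ± 2s: 379.50 ± 2·274.03 = [-168.56, 927.56].
939: z = 2.04, |z| > 2 → outlier.
941: z = 2.05, |z| > 2 → outlier.
963: z = 2.13, |z| > 2 → outlier.
Every other value lies within [-168.56, 927.56].

939, 941, 963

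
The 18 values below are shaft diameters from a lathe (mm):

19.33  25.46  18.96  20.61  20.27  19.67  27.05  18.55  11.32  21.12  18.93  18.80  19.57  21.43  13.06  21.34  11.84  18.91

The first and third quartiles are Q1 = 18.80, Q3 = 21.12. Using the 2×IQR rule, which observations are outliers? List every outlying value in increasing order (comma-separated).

IQR = Q3 − Q1 = 21.12 − 18.80 = 2.32.
Lower fence = Q1 − 2·IQR = 18.80 − 4.64 = 14.16.
Upper fence = Q3 + 2·IQR = 21.12 + 4.64 = 25.76.
11.32 < 14.16 → outlier.
11.84 < 14.16 → outlier.
13.06 < 14.16 → outlier.
27.05 > 25.76 → outlier.
All remaining values lie within [14.16, 25.76].

11.32, 11.84, 13.06, 27.05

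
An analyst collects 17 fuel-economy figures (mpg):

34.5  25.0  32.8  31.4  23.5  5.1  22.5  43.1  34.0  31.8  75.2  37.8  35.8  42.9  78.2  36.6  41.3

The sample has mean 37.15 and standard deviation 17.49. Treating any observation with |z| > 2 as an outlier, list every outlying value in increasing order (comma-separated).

Cutoffs at x̄ ± 2s: 37.15 ± 2·17.49 = [2.17, 72.13].
75.2: z = 2.18, |z| > 2 → outlier.
78.2: z = 2.35, |z| > 2 → outlier.
Every other value lies within [2.17, 72.13].

75.2, 78.2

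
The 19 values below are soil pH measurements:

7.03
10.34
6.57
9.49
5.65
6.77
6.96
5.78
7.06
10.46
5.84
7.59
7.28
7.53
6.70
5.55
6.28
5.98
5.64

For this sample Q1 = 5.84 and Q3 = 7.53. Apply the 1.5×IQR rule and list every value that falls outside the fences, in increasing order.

IQR = Q3 − Q1 = 7.53 − 5.84 = 1.69.
Lower fence = Q1 − 1.5·IQR = 5.84 − 2.535 = 3.305.
Upper fence = Q3 + 1.5·IQR = 7.53 + 2.535 = 10.065.
10.34 > 10.065 → outlier.
10.46 > 10.065 → outlier.
All remaining values lie within [3.305, 10.065].

10.34, 10.46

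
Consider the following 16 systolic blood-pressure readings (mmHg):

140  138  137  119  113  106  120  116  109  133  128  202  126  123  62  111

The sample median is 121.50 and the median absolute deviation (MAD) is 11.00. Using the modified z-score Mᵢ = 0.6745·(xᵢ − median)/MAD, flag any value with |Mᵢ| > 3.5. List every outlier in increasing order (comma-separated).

|Mᵢ| > 3.5 ⇔ |xᵢ − 121.50| > 3.5·11.00/0.6745 = 57.08.
So outliers lie outside [64.42, 178.58].
62: M = -3.65 → outlier.
202: M = 4.94 → outlier.

62, 202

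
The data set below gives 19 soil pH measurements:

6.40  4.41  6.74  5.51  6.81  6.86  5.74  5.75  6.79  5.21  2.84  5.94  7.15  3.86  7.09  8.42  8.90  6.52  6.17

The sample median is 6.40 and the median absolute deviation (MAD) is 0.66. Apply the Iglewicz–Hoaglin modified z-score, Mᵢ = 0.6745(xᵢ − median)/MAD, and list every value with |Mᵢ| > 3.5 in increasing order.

2.84

|Mᵢ| > 3.5 ⇔ |xᵢ − 6.40| > 3.5·0.66/0.6745 = 3.42.
So outliers lie outside [2.98, 9.82].
2.84: M = -3.64 → outlier.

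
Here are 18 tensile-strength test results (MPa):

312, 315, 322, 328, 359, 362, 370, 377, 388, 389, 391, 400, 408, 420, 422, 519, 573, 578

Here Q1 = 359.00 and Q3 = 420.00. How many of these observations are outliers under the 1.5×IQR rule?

3

IQR = 61.00; fences at 359.00 − 91.50 = 267.50 and 420.00 + 91.50 = 511.50.
Outside the cutoffs: 519, 573, 578.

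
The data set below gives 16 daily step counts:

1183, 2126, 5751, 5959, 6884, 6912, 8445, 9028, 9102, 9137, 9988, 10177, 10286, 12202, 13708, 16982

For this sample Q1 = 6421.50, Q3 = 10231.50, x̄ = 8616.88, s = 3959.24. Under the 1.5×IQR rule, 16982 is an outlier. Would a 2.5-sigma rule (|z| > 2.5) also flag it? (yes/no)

z = (16982 − 8616.88) / 3959.24 = 2.11.
|z| = 2.11 ≤ 2.5.

no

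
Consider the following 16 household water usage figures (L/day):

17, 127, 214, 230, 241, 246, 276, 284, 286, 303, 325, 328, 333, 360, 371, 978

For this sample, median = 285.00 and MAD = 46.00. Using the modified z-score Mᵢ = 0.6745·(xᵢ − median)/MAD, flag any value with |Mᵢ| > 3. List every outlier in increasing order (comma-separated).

|Mᵢ| > 3 ⇔ |xᵢ − 285.00| > 3·46.00/0.6745 = 204.60.
So outliers lie outside [80.40, 489.60].
17: M = -3.93 → outlier.
978: M = 10.16 → outlier.

17, 978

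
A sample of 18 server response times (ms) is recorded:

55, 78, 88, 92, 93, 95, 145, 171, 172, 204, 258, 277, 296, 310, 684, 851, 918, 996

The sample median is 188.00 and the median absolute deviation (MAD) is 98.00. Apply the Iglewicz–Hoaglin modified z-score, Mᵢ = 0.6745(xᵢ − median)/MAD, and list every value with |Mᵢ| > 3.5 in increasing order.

|Mᵢ| > 3.5 ⇔ |xᵢ − 188.00| > 3.5·98.00/0.6745 = 508.52.
So outliers lie outside [-320.52, 696.52].
851: M = 4.56 → outlier.
918: M = 5.02 → outlier.
996: M = 5.56 → outlier.

851, 918, 996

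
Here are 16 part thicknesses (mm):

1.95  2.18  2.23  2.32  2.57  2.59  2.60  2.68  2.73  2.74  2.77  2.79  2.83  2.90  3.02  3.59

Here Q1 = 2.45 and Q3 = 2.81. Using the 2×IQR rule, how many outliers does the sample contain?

IQR = 0.36; fences at 2.45 − 0.72 = 1.73 and 2.81 + 0.72 = 3.53.
Outside the cutoffs: 3.59.

1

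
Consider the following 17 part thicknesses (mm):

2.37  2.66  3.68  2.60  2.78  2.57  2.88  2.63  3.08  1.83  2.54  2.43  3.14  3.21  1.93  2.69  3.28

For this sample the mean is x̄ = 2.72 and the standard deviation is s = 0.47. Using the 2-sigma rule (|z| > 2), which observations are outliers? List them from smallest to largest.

3.68

Cutoffs at x̄ ± 2s: 2.72 ± 2·0.47 = [1.78, 3.66].
3.68: z = 2.04, |z| > 2 → outlier.
Every other value lies within [1.78, 3.66].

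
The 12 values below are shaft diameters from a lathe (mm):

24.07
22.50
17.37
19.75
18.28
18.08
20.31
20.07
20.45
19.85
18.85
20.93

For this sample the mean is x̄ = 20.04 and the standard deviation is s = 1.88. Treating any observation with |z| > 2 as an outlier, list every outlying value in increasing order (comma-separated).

24.07

Cutoffs at x̄ ± 2s: 20.04 ± 2·1.88 = [16.28, 23.80].
24.07: z = 2.14, |z| > 2 → outlier.
Every other value lies within [16.28, 23.80].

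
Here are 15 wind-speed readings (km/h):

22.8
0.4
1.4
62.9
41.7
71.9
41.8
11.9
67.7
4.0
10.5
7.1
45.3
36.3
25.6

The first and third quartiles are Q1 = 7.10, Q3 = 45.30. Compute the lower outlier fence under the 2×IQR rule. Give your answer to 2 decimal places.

IQR = Q3 − Q1 = 45.30 − 7.10 = 38.20.
Lower fence = Q1 − 2·IQR = 7.10 − 76.40 = -69.30.
Upper fence = Q3 + 2·IQR = 45.30 + 76.40 = 121.70.

-69.30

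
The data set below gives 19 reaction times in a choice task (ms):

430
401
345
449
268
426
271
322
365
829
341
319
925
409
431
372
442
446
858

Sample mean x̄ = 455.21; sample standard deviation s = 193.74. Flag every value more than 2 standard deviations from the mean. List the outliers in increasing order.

858, 925

Cutoffs at x̄ ± 2s: 455.21 ± 2·193.74 = [67.73, 842.69].
858: z = 2.08, |z| > 2 → outlier.
925: z = 2.42, |z| > 2 → outlier.
Every other value lies within [67.73, 842.69].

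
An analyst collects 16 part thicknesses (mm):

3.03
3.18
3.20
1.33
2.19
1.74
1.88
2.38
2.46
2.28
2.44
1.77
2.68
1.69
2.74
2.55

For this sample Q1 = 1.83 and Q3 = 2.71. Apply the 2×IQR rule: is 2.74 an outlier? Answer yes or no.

IQR = Q3 − Q1 = 2.71 − 1.83 = 0.88.
Lower fence = Q1 − 2·IQR = 1.83 − 1.76 = 0.07.
Upper fence = Q3 + 2·IQR = 2.71 + 1.76 = 4.47.
2.74 lies within [0.07, 4.47].

no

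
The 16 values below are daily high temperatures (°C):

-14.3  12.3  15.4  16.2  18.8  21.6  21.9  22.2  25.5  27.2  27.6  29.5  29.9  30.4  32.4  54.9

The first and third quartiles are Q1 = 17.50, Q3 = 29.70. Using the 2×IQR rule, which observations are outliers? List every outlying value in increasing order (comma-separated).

-14.3, 54.9

IQR = Q3 − Q1 = 29.70 − 17.50 = 12.20.
Lower fence = Q1 − 2·IQR = 17.50 − 24.40 = -6.90.
Upper fence = Q3 + 2·IQR = 29.70 + 24.40 = 54.10.
-14.3 < -6.90 → outlier.
54.9 > 54.10 → outlier.
All remaining values lie within [-6.90, 54.10].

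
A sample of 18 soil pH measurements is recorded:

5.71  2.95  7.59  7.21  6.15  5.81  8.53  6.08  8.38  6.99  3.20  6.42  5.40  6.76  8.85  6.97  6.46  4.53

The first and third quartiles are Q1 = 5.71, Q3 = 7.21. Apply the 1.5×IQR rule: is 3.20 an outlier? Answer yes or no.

IQR = Q3 − Q1 = 7.21 − 5.71 = 1.50.
Lower fence = Q1 − 1.5·IQR = 5.71 − 2.25 = 3.46.
Upper fence = Q3 + 1.5·IQR = 7.21 + 2.25 = 9.46.
3.20 lies below the lower fence.

yes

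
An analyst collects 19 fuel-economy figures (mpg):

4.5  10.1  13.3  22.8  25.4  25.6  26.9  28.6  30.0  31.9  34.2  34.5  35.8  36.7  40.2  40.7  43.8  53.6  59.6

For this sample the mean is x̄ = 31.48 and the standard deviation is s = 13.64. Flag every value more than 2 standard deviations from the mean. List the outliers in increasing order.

Cutoffs at x̄ ± 2s: 31.48 ± 2·13.64 = [4.20, 58.76].
59.6: z = 2.06, |z| > 2 → outlier.
Every other value lies within [4.20, 58.76].

59.6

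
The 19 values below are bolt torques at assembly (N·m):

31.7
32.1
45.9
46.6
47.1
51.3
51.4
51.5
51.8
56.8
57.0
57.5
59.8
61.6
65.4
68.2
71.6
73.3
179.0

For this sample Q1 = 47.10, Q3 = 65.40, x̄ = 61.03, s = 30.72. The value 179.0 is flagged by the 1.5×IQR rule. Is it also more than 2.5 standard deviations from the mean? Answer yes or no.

yes

z = (179.0 − 61.03) / 30.72 = 3.84.
|z| = 3.84 > 2.5.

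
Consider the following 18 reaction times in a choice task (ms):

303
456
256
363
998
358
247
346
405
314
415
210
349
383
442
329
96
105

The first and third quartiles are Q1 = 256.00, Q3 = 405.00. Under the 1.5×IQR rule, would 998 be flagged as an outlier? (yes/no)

yes

IQR = Q3 − Q1 = 405.00 − 256.00 = 149.00.
Lower fence = Q1 − 1.5·IQR = 256.00 − 223.50 = 32.50.
Upper fence = Q3 + 1.5·IQR = 405.00 + 223.50 = 628.50.
998 lies above the upper fence.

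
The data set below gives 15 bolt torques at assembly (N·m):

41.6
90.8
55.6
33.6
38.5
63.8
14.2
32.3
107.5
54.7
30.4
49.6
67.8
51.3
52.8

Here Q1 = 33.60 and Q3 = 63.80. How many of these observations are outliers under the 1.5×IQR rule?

0

IQR = 30.20; fences at 33.60 − 45.30 = -11.70 and 63.80 + 45.30 = 109.10.
Every value lies within the cutoffs.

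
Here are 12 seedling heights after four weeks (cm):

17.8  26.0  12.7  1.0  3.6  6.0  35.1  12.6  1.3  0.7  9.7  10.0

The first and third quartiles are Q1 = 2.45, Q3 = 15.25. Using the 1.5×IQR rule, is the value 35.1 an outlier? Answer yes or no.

yes

IQR = Q3 − Q1 = 15.25 − 2.45 = 12.80.
Lower fence = Q1 − 1.5·IQR = 2.45 − 19.20 = -16.75.
Upper fence = Q3 + 1.5·IQR = 15.25 + 19.20 = 34.45.
35.1 lies above the upper fence.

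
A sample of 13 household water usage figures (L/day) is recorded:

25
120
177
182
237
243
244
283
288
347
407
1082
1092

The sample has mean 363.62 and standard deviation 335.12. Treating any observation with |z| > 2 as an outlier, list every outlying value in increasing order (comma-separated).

1082, 1092

Cutoffs at x̄ ± 2s: 363.62 ± 2·335.12 = [-306.62, 1033.86].
1082: z = 2.14, |z| > 2 → outlier.
1092: z = 2.17, |z| > 2 → outlier.
Every other value lies within [-306.62, 1033.86].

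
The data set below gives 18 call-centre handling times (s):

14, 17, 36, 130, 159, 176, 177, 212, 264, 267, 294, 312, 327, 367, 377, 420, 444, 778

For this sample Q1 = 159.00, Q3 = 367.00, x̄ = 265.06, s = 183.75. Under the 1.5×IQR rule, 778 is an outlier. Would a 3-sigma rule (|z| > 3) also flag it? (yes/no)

z = (778 − 265.06) / 183.75 = 2.79.
|z| = 2.79 ≤ 3.

no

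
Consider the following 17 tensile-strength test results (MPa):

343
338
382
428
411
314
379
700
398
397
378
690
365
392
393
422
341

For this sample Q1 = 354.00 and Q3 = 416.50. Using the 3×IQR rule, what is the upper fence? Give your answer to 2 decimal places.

604.00

IQR = Q3 − Q1 = 416.50 − 354.00 = 62.50.
Lower fence = Q1 − 3·IQR = 354.00 − 187.50 = 166.50.
Upper fence = Q3 + 3·IQR = 416.50 + 187.50 = 604.00.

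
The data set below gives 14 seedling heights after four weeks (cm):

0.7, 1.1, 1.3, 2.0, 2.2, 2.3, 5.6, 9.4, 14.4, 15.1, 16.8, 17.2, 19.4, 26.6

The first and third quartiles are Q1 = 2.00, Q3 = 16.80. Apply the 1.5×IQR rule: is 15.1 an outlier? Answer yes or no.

IQR = Q3 − Q1 = 16.80 − 2.00 = 14.80.
Lower fence = Q1 − 1.5·IQR = 2.00 − 22.20 = -20.20.
Upper fence = Q3 + 1.5·IQR = 16.80 + 22.20 = 39.00.
15.1 lies within [-20.20, 39.00].

no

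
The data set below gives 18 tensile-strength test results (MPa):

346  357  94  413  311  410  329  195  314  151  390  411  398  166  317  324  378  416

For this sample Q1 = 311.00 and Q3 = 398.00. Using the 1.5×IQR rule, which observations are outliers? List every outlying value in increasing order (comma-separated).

94, 151, 166

IQR = Q3 − Q1 = 398.00 − 311.00 = 87.00.
Lower fence = Q1 − 1.5·IQR = 311.00 − 130.50 = 180.50.
Upper fence = Q3 + 1.5·IQR = 398.00 + 130.50 = 528.50.
94 < 180.50 → outlier.
151 < 180.50 → outlier.
166 < 180.50 → outlier.
All remaining values lie within [180.50, 528.50].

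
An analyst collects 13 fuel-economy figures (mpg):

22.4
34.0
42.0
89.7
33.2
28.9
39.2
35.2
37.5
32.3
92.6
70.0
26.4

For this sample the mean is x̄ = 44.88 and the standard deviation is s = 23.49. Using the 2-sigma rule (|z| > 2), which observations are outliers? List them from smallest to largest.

92.6

Cutoffs at x̄ ± 2s: 44.88 ± 2·23.49 = [-2.10, 91.86].
92.6: z = 2.03, |z| > 2 → outlier.
Every other value lies within [-2.10, 91.86].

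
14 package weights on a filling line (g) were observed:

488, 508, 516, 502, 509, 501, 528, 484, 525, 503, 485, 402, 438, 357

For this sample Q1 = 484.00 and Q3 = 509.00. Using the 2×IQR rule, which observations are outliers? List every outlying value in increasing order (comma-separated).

357, 402

IQR = Q3 − Q1 = 509.00 − 484.00 = 25.00.
Lower fence = Q1 − 2·IQR = 484.00 − 50.00 = 434.00.
Upper fence = Q3 + 2·IQR = 509.00 + 50.00 = 559.00.
357 < 434.00 → outlier.
402 < 434.00 → outlier.
All remaining values lie within [434.00, 559.00].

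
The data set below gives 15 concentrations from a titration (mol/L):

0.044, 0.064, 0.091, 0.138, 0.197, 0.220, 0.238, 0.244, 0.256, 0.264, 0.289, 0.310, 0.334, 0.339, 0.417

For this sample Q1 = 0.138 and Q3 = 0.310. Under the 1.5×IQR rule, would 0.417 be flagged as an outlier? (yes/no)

IQR = Q3 − Q1 = 0.310 − 0.138 = 0.172.
Lower fence = Q1 − 1.5·IQR = 0.138 − 0.258 = -0.120.
Upper fence = Q3 + 1.5·IQR = 0.310 + 0.258 = 0.568.
0.417 lies within [-0.120, 0.568].

no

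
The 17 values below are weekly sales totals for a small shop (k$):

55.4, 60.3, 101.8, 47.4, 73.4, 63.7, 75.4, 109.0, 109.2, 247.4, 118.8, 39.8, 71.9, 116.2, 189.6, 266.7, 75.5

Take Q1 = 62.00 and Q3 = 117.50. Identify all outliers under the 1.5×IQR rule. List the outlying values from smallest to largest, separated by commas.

247.4, 266.7

IQR = Q3 − Q1 = 117.50 − 62.00 = 55.50.
Lower fence = Q1 − 1.5·IQR = 62.00 − 83.25 = -21.25.
Upper fence = Q3 + 1.5·IQR = 117.50 + 83.25 = 200.75.
247.4 > 200.75 → outlier.
266.7 > 200.75 → outlier.
All remaining values lie within [-21.25, 200.75].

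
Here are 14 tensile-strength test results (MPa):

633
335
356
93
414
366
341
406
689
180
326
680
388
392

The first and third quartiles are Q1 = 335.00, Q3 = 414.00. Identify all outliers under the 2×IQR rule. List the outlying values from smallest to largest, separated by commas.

IQR = Q3 − Q1 = 414.00 − 335.00 = 79.00.
Lower fence = Q1 − 2·IQR = 335.00 − 158.00 = 177.00.
Upper fence = Q3 + 2·IQR = 414.00 + 158.00 = 572.00.
93 < 177.00 → outlier.
633 > 572.00 → outlier.
680 > 572.00 → outlier.
689 > 572.00 → outlier.
All remaining values lie within [177.00, 572.00].

93, 633, 680, 689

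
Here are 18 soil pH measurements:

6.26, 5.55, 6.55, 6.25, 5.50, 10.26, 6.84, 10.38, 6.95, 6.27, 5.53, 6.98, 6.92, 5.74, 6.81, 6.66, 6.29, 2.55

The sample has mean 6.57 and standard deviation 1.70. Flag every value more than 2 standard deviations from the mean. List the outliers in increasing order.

Cutoffs at x̄ ± 2s: 6.57 ± 2·1.70 = [3.17, 9.97].
2.55: z = -2.36, |z| > 2 → outlier.
10.26: z = 2.17, |z| > 2 → outlier.
10.38: z = 2.24, |z| > 2 → outlier.
Every other value lies within [3.17, 9.97].

2.55, 10.26, 10.38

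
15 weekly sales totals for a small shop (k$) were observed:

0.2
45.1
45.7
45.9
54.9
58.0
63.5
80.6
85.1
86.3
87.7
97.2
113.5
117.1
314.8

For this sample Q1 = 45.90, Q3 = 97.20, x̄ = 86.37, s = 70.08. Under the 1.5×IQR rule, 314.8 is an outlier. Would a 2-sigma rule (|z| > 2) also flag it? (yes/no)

z = (314.8 − 86.37) / 70.08 = 3.26.
|z| = 3.26 > 2.

yes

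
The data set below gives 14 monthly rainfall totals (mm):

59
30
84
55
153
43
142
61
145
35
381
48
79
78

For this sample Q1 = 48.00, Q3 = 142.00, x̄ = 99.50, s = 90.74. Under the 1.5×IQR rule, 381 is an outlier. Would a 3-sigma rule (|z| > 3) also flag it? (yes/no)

z = (381 − 99.50) / 90.74 = 3.10.
|z| = 3.10 > 3.

yes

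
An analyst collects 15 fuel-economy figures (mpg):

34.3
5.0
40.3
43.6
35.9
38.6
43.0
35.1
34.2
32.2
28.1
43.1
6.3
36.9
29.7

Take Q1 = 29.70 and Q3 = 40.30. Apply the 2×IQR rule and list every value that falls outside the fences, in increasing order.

5.0, 6.3

IQR = Q3 − Q1 = 40.30 − 29.70 = 10.60.
Lower fence = Q1 − 2·IQR = 29.70 − 21.20 = 8.50.
Upper fence = Q3 + 2·IQR = 40.30 + 21.20 = 61.50.
5.0 < 8.50 → outlier.
6.3 < 8.50 → outlier.
All remaining values lie within [8.50, 61.50].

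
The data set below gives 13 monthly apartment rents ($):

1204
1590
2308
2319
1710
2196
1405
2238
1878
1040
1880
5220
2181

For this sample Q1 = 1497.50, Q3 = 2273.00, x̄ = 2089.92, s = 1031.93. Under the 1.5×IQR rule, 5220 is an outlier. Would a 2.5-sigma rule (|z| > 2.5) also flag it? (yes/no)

yes

z = (5220 − 2089.92) / 1031.93 = 3.03.
|z| = 3.03 > 2.5.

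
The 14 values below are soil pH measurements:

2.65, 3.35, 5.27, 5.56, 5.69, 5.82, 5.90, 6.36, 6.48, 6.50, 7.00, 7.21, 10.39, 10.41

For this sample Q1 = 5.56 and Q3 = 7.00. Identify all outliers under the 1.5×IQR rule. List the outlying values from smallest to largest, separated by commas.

2.65, 3.35, 10.39, 10.41

IQR = Q3 − Q1 = 7.00 − 5.56 = 1.44.
Lower fence = Q1 − 1.5·IQR = 5.56 − 2.16 = 3.40.
Upper fence = Q3 + 1.5·IQR = 7.00 + 2.16 = 9.16.
2.65 < 3.40 → outlier.
3.35 < 3.40 → outlier.
10.39 > 9.16 → outlier.
10.41 > 9.16 → outlier.
All remaining values lie within [3.40, 9.16].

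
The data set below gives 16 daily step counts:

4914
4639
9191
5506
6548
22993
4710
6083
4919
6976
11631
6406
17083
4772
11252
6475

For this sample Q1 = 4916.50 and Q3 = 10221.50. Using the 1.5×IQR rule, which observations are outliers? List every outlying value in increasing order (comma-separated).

IQR = Q3 − Q1 = 10221.50 − 4916.50 = 5305.00.
Lower fence = Q1 − 1.5·IQR = 4916.50 − 7957.50 = -3041.00.
Upper fence = Q3 + 1.5·IQR = 10221.50 + 7957.50 = 18179.00.
22993 > 18179.00 → outlier.
All remaining values lie within [-3041.00, 18179.00].

22993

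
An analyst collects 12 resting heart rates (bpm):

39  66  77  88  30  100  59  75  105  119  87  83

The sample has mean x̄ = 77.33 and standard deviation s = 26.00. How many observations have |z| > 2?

Cutoffs: x̄ ± 2s = [25.33, 129.33].
Every value lies within the cutoffs.

0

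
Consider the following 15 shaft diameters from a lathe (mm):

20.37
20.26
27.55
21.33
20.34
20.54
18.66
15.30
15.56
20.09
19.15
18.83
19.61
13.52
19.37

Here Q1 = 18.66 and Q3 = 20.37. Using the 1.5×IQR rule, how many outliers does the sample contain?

4

IQR = 1.71; fences at 18.66 − 2.565 = 16.095 and 20.37 + 2.565 = 22.935.
Outside the cutoffs: 13.52, 15.30, 15.56, 27.55.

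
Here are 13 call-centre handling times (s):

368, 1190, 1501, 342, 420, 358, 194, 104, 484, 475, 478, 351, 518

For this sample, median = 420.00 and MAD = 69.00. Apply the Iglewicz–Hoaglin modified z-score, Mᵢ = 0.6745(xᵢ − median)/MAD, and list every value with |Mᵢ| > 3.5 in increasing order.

|Mᵢ| > 3.5 ⇔ |xᵢ − 420.00| > 3.5·69.00/0.6745 = 358.04.
So outliers lie outside [61.96, 778.04].
1190: M = 7.53 → outlier.
1501: M = 10.57 → outlier.

1190, 1501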